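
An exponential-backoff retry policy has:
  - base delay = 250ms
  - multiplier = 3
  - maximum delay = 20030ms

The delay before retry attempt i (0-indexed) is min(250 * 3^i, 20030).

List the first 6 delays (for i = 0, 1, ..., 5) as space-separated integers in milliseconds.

Answer: 250 750 2250 6750 20030 20030

Derivation:
Computing each delay:
  i=0: min(250*3^0, 20030) = 250
  i=1: min(250*3^1, 20030) = 750
  i=2: min(250*3^2, 20030) = 2250
  i=3: min(250*3^3, 20030) = 6750
  i=4: min(250*3^4, 20030) = 20030
  i=5: min(250*3^5, 20030) = 20030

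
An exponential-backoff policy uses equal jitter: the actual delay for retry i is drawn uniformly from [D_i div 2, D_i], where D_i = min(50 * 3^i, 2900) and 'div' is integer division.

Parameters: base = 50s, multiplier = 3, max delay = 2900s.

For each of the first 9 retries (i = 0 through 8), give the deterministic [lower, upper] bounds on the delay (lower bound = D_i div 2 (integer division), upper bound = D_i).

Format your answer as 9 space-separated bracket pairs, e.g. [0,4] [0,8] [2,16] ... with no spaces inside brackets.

Computing bounds per retry:
  i=0: D_i=min(50*3^0,2900)=50, bounds=[25,50]
  i=1: D_i=min(50*3^1,2900)=150, bounds=[75,150]
  i=2: D_i=min(50*3^2,2900)=450, bounds=[225,450]
  i=3: D_i=min(50*3^3,2900)=1350, bounds=[675,1350]
  i=4: D_i=min(50*3^4,2900)=2900, bounds=[1450,2900]
  i=5: D_i=min(50*3^5,2900)=2900, bounds=[1450,2900]
  i=6: D_i=min(50*3^6,2900)=2900, bounds=[1450,2900]
  i=7: D_i=min(50*3^7,2900)=2900, bounds=[1450,2900]
  i=8: D_i=min(50*3^8,2900)=2900, bounds=[1450,2900]

Answer: [25,50] [75,150] [225,450] [675,1350] [1450,2900] [1450,2900] [1450,2900] [1450,2900] [1450,2900]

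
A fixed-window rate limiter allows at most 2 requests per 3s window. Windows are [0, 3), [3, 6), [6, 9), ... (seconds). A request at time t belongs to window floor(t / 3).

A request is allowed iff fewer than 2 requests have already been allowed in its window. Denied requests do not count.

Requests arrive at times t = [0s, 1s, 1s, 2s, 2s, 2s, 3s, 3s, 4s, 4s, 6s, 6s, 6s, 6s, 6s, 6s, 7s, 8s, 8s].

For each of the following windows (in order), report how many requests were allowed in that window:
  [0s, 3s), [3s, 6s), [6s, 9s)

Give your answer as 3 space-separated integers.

Processing requests:
  req#1 t=0s (window 0): ALLOW
  req#2 t=1s (window 0): ALLOW
  req#3 t=1s (window 0): DENY
  req#4 t=2s (window 0): DENY
  req#5 t=2s (window 0): DENY
  req#6 t=2s (window 0): DENY
  req#7 t=3s (window 1): ALLOW
  req#8 t=3s (window 1): ALLOW
  req#9 t=4s (window 1): DENY
  req#10 t=4s (window 1): DENY
  req#11 t=6s (window 2): ALLOW
  req#12 t=6s (window 2): ALLOW
  req#13 t=6s (window 2): DENY
  req#14 t=6s (window 2): DENY
  req#15 t=6s (window 2): DENY
  req#16 t=6s (window 2): DENY
  req#17 t=7s (window 2): DENY
  req#18 t=8s (window 2): DENY
  req#19 t=8s (window 2): DENY

Allowed counts by window: 2 2 2

Answer: 2 2 2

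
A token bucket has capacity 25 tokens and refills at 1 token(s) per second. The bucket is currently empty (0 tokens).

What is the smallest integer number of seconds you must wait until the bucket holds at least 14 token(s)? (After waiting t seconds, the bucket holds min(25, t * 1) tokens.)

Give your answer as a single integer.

Need t * 1 >= 14, so t >= 14/1.
Smallest integer t = ceil(14/1) = 14.

Answer: 14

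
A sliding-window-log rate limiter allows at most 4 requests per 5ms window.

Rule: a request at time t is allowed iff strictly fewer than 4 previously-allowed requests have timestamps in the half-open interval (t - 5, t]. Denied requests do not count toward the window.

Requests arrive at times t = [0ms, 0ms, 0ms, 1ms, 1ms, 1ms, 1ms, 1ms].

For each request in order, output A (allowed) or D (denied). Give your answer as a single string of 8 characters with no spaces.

Answer: AAAADDDD

Derivation:
Tracking allowed requests in the window:
  req#1 t=0ms: ALLOW
  req#2 t=0ms: ALLOW
  req#3 t=0ms: ALLOW
  req#4 t=1ms: ALLOW
  req#5 t=1ms: DENY
  req#6 t=1ms: DENY
  req#7 t=1ms: DENY
  req#8 t=1ms: DENY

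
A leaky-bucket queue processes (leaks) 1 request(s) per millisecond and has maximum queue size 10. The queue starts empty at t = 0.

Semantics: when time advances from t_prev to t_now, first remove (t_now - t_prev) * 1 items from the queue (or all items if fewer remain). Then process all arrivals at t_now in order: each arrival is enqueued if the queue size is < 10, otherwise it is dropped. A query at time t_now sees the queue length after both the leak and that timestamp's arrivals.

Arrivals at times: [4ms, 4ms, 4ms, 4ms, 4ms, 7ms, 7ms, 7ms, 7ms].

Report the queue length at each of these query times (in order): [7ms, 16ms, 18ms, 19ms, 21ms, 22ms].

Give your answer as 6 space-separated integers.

Queue lengths at query times:
  query t=7ms: backlog = 6
  query t=16ms: backlog = 0
  query t=18ms: backlog = 0
  query t=19ms: backlog = 0
  query t=21ms: backlog = 0
  query t=22ms: backlog = 0

Answer: 6 0 0 0 0 0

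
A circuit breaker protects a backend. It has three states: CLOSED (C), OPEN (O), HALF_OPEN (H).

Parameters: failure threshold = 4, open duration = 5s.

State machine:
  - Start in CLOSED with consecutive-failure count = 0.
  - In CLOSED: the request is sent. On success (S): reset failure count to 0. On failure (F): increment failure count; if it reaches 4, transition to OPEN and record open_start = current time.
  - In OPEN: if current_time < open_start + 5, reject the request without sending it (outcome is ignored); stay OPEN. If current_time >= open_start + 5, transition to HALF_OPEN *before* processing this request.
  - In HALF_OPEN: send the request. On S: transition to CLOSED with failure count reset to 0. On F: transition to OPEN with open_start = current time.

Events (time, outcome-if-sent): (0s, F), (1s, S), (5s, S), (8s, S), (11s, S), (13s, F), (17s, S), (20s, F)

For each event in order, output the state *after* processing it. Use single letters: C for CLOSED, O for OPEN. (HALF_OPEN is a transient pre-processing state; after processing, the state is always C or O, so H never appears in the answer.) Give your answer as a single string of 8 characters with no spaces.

Answer: CCCCCCCC

Derivation:
State after each event:
  event#1 t=0s outcome=F: state=CLOSED
  event#2 t=1s outcome=S: state=CLOSED
  event#3 t=5s outcome=S: state=CLOSED
  event#4 t=8s outcome=S: state=CLOSED
  event#5 t=11s outcome=S: state=CLOSED
  event#6 t=13s outcome=F: state=CLOSED
  event#7 t=17s outcome=S: state=CLOSED
  event#8 t=20s outcome=F: state=CLOSED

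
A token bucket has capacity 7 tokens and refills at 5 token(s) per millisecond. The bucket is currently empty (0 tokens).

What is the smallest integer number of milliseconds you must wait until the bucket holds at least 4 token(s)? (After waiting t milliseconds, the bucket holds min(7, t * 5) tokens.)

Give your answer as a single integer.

Answer: 1

Derivation:
Need t * 5 >= 4, so t >= 4/5.
Smallest integer t = ceil(4/5) = 1.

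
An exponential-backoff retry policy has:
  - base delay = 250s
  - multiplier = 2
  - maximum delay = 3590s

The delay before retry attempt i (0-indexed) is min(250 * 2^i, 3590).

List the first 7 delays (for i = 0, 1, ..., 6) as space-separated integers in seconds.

Answer: 250 500 1000 2000 3590 3590 3590

Derivation:
Computing each delay:
  i=0: min(250*2^0, 3590) = 250
  i=1: min(250*2^1, 3590) = 500
  i=2: min(250*2^2, 3590) = 1000
  i=3: min(250*2^3, 3590) = 2000
  i=4: min(250*2^4, 3590) = 3590
  i=5: min(250*2^5, 3590) = 3590
  i=6: min(250*2^6, 3590) = 3590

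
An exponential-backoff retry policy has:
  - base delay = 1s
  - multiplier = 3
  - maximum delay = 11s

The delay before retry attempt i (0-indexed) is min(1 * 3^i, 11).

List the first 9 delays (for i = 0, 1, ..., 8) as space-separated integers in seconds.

Answer: 1 3 9 11 11 11 11 11 11

Derivation:
Computing each delay:
  i=0: min(1*3^0, 11) = 1
  i=1: min(1*3^1, 11) = 3
  i=2: min(1*3^2, 11) = 9
  i=3: min(1*3^3, 11) = 11
  i=4: min(1*3^4, 11) = 11
  i=5: min(1*3^5, 11) = 11
  i=6: min(1*3^6, 11) = 11
  i=7: min(1*3^7, 11) = 11
  i=8: min(1*3^8, 11) = 11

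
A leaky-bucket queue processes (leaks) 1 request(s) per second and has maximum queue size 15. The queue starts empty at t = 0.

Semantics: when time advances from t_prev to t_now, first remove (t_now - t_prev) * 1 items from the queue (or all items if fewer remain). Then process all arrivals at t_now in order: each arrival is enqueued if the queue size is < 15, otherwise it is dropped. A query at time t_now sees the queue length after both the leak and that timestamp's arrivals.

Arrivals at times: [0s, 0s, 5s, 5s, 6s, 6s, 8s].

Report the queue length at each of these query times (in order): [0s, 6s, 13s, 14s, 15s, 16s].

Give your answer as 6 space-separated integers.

Queue lengths at query times:
  query t=0s: backlog = 2
  query t=6s: backlog = 3
  query t=13s: backlog = 0
  query t=14s: backlog = 0
  query t=15s: backlog = 0
  query t=16s: backlog = 0

Answer: 2 3 0 0 0 0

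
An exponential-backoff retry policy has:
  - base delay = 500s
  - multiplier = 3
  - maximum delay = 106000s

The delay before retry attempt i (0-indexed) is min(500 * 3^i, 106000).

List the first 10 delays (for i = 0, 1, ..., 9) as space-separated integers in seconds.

Answer: 500 1500 4500 13500 40500 106000 106000 106000 106000 106000

Derivation:
Computing each delay:
  i=0: min(500*3^0, 106000) = 500
  i=1: min(500*3^1, 106000) = 1500
  i=2: min(500*3^2, 106000) = 4500
  i=3: min(500*3^3, 106000) = 13500
  i=4: min(500*3^4, 106000) = 40500
  i=5: min(500*3^5, 106000) = 106000
  i=6: min(500*3^6, 106000) = 106000
  i=7: min(500*3^7, 106000) = 106000
  i=8: min(500*3^8, 106000) = 106000
  i=9: min(500*3^9, 106000) = 106000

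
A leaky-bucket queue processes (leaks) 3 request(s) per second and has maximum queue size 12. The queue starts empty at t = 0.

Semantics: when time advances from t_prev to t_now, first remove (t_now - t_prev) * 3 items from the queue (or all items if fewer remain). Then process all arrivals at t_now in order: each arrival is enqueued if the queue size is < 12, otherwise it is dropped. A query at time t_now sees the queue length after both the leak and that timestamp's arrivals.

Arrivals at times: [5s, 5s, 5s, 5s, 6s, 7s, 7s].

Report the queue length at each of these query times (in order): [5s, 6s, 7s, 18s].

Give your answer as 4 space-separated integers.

Queue lengths at query times:
  query t=5s: backlog = 4
  query t=6s: backlog = 2
  query t=7s: backlog = 2
  query t=18s: backlog = 0

Answer: 4 2 2 0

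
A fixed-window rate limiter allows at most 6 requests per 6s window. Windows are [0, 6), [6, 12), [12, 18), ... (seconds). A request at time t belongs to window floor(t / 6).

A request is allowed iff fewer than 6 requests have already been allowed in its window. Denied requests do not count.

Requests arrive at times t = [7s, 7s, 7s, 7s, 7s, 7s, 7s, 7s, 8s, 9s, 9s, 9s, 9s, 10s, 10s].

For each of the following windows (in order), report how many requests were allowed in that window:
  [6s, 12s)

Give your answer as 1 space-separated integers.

Answer: 6

Derivation:
Processing requests:
  req#1 t=7s (window 1): ALLOW
  req#2 t=7s (window 1): ALLOW
  req#3 t=7s (window 1): ALLOW
  req#4 t=7s (window 1): ALLOW
  req#5 t=7s (window 1): ALLOW
  req#6 t=7s (window 1): ALLOW
  req#7 t=7s (window 1): DENY
  req#8 t=7s (window 1): DENY
  req#9 t=8s (window 1): DENY
  req#10 t=9s (window 1): DENY
  req#11 t=9s (window 1): DENY
  req#12 t=9s (window 1): DENY
  req#13 t=9s (window 1): DENY
  req#14 t=10s (window 1): DENY
  req#15 t=10s (window 1): DENY

Allowed counts by window: 6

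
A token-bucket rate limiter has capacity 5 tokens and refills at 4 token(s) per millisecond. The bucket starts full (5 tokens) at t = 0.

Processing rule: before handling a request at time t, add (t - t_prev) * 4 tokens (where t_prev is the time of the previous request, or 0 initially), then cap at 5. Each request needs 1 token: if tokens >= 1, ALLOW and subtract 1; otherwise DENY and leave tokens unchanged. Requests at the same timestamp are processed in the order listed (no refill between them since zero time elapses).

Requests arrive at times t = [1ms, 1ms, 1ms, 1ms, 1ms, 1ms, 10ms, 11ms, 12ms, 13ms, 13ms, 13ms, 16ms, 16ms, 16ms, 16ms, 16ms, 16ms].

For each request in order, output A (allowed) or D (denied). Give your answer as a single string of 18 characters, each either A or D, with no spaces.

Simulating step by step:
  req#1 t=1ms: ALLOW
  req#2 t=1ms: ALLOW
  req#3 t=1ms: ALLOW
  req#4 t=1ms: ALLOW
  req#5 t=1ms: ALLOW
  req#6 t=1ms: DENY
  req#7 t=10ms: ALLOW
  req#8 t=11ms: ALLOW
  req#9 t=12ms: ALLOW
  req#10 t=13ms: ALLOW
  req#11 t=13ms: ALLOW
  req#12 t=13ms: ALLOW
  req#13 t=16ms: ALLOW
  req#14 t=16ms: ALLOW
  req#15 t=16ms: ALLOW
  req#16 t=16ms: ALLOW
  req#17 t=16ms: ALLOW
  req#18 t=16ms: DENY

Answer: AAAAADAAAAAAAAAAAD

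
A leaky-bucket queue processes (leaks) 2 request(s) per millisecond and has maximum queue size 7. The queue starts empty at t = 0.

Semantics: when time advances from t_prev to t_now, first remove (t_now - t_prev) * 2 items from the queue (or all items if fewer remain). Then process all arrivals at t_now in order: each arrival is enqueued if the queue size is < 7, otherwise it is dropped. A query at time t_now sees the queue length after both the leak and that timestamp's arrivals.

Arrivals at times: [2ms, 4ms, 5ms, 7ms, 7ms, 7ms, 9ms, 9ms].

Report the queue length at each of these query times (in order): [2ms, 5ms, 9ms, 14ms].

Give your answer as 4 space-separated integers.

Queue lengths at query times:
  query t=2ms: backlog = 1
  query t=5ms: backlog = 1
  query t=9ms: backlog = 2
  query t=14ms: backlog = 0

Answer: 1 1 2 0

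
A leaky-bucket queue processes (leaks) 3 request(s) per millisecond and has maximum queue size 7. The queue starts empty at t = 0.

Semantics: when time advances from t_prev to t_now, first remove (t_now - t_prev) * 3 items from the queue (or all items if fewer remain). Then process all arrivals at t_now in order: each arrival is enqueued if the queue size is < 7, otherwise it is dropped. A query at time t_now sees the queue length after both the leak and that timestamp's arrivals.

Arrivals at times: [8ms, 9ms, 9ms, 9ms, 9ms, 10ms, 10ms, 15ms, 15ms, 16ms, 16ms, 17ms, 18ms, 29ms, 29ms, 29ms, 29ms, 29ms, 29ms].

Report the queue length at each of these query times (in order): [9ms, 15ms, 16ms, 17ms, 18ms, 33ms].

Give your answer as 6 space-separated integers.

Answer: 4 2 2 1 1 0

Derivation:
Queue lengths at query times:
  query t=9ms: backlog = 4
  query t=15ms: backlog = 2
  query t=16ms: backlog = 2
  query t=17ms: backlog = 1
  query t=18ms: backlog = 1
  query t=33ms: backlog = 0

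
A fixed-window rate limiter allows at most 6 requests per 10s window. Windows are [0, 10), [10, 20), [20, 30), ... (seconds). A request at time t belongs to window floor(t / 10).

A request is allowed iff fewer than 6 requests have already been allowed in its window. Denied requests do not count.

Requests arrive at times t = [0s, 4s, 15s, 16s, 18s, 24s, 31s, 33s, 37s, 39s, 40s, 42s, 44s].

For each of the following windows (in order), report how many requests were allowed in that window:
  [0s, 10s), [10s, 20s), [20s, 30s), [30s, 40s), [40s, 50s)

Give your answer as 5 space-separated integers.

Answer: 2 3 1 4 3

Derivation:
Processing requests:
  req#1 t=0s (window 0): ALLOW
  req#2 t=4s (window 0): ALLOW
  req#3 t=15s (window 1): ALLOW
  req#4 t=16s (window 1): ALLOW
  req#5 t=18s (window 1): ALLOW
  req#6 t=24s (window 2): ALLOW
  req#7 t=31s (window 3): ALLOW
  req#8 t=33s (window 3): ALLOW
  req#9 t=37s (window 3): ALLOW
  req#10 t=39s (window 3): ALLOW
  req#11 t=40s (window 4): ALLOW
  req#12 t=42s (window 4): ALLOW
  req#13 t=44s (window 4): ALLOW

Allowed counts by window: 2 3 1 4 3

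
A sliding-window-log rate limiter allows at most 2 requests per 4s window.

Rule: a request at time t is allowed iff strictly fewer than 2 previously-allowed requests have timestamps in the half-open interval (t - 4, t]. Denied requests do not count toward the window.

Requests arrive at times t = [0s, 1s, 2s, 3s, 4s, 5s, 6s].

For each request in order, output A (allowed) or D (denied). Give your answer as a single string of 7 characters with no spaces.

Tracking allowed requests in the window:
  req#1 t=0s: ALLOW
  req#2 t=1s: ALLOW
  req#3 t=2s: DENY
  req#4 t=3s: DENY
  req#5 t=4s: ALLOW
  req#6 t=5s: ALLOW
  req#7 t=6s: DENY

Answer: AADDAAD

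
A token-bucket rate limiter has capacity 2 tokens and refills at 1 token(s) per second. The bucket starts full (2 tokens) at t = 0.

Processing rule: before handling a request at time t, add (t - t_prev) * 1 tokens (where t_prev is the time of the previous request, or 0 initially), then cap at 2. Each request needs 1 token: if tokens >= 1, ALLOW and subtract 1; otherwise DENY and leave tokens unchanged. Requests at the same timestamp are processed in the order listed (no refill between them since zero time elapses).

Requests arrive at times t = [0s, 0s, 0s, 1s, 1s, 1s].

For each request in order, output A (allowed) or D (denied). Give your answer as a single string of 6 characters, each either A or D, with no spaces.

Answer: AADADD

Derivation:
Simulating step by step:
  req#1 t=0s: ALLOW
  req#2 t=0s: ALLOW
  req#3 t=0s: DENY
  req#4 t=1s: ALLOW
  req#5 t=1s: DENY
  req#6 t=1s: DENY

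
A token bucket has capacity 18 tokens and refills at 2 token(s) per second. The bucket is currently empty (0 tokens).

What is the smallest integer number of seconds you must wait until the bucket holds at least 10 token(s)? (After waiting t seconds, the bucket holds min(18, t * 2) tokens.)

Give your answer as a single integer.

Need t * 2 >= 10, so t >= 10/2.
Smallest integer t = ceil(10/2) = 5.

Answer: 5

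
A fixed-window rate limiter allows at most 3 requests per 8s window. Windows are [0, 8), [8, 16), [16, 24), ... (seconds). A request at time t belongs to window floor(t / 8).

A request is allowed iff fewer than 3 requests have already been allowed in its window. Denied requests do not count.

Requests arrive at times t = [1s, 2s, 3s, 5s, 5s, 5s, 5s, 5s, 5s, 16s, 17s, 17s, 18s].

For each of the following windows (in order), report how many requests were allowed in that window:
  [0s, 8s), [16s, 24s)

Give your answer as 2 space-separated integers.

Processing requests:
  req#1 t=1s (window 0): ALLOW
  req#2 t=2s (window 0): ALLOW
  req#3 t=3s (window 0): ALLOW
  req#4 t=5s (window 0): DENY
  req#5 t=5s (window 0): DENY
  req#6 t=5s (window 0): DENY
  req#7 t=5s (window 0): DENY
  req#8 t=5s (window 0): DENY
  req#9 t=5s (window 0): DENY
  req#10 t=16s (window 2): ALLOW
  req#11 t=17s (window 2): ALLOW
  req#12 t=17s (window 2): ALLOW
  req#13 t=18s (window 2): DENY

Allowed counts by window: 3 3

Answer: 3 3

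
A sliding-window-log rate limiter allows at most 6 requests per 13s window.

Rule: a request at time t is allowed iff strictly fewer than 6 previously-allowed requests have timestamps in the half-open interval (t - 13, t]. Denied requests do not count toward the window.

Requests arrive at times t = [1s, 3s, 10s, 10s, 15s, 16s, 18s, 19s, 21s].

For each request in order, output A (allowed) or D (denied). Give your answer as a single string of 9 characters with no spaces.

Tracking allowed requests in the window:
  req#1 t=1s: ALLOW
  req#2 t=3s: ALLOW
  req#3 t=10s: ALLOW
  req#4 t=10s: ALLOW
  req#5 t=15s: ALLOW
  req#6 t=16s: ALLOW
  req#7 t=18s: ALLOW
  req#8 t=19s: ALLOW
  req#9 t=21s: DENY

Answer: AAAAAAAAD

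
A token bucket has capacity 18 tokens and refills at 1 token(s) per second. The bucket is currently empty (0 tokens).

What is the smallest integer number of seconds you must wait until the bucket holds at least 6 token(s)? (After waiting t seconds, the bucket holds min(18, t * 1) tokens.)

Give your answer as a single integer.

Answer: 6

Derivation:
Need t * 1 >= 6, so t >= 6/1.
Smallest integer t = ceil(6/1) = 6.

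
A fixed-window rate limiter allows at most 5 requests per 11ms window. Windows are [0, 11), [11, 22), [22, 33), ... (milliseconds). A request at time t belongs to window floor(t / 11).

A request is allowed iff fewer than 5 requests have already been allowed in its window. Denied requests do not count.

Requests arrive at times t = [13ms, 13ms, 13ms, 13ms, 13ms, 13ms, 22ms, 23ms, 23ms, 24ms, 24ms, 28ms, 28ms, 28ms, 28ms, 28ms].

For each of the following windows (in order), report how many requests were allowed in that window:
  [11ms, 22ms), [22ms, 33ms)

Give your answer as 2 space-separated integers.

Answer: 5 5

Derivation:
Processing requests:
  req#1 t=13ms (window 1): ALLOW
  req#2 t=13ms (window 1): ALLOW
  req#3 t=13ms (window 1): ALLOW
  req#4 t=13ms (window 1): ALLOW
  req#5 t=13ms (window 1): ALLOW
  req#6 t=13ms (window 1): DENY
  req#7 t=22ms (window 2): ALLOW
  req#8 t=23ms (window 2): ALLOW
  req#9 t=23ms (window 2): ALLOW
  req#10 t=24ms (window 2): ALLOW
  req#11 t=24ms (window 2): ALLOW
  req#12 t=28ms (window 2): DENY
  req#13 t=28ms (window 2): DENY
  req#14 t=28ms (window 2): DENY
  req#15 t=28ms (window 2): DENY
  req#16 t=28ms (window 2): DENY

Allowed counts by window: 5 5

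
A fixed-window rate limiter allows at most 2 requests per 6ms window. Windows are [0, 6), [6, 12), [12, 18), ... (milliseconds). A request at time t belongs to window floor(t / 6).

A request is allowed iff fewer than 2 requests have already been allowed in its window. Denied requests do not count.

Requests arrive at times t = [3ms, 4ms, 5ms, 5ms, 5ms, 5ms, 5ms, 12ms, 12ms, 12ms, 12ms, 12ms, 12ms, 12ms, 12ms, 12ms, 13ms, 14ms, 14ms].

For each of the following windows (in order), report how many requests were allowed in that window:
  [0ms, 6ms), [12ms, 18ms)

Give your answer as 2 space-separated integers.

Answer: 2 2

Derivation:
Processing requests:
  req#1 t=3ms (window 0): ALLOW
  req#2 t=4ms (window 0): ALLOW
  req#3 t=5ms (window 0): DENY
  req#4 t=5ms (window 0): DENY
  req#5 t=5ms (window 0): DENY
  req#6 t=5ms (window 0): DENY
  req#7 t=5ms (window 0): DENY
  req#8 t=12ms (window 2): ALLOW
  req#9 t=12ms (window 2): ALLOW
  req#10 t=12ms (window 2): DENY
  req#11 t=12ms (window 2): DENY
  req#12 t=12ms (window 2): DENY
  req#13 t=12ms (window 2): DENY
  req#14 t=12ms (window 2): DENY
  req#15 t=12ms (window 2): DENY
  req#16 t=12ms (window 2): DENY
  req#17 t=13ms (window 2): DENY
  req#18 t=14ms (window 2): DENY
  req#19 t=14ms (window 2): DENY

Allowed counts by window: 2 2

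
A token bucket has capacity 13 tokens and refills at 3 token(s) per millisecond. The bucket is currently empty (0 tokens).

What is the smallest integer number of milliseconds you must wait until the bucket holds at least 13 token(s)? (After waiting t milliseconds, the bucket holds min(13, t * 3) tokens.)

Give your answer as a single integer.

Answer: 5

Derivation:
Need t * 3 >= 13, so t >= 13/3.
Smallest integer t = ceil(13/3) = 5.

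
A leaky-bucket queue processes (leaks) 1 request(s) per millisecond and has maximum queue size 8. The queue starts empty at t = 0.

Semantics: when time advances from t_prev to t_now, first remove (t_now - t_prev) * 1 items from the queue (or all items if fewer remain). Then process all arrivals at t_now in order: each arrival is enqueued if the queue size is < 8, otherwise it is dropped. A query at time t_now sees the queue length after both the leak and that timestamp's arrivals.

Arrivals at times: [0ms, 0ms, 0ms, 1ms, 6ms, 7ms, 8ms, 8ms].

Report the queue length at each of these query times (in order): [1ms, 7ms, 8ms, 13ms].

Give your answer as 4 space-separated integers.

Queue lengths at query times:
  query t=1ms: backlog = 3
  query t=7ms: backlog = 1
  query t=8ms: backlog = 2
  query t=13ms: backlog = 0

Answer: 3 1 2 0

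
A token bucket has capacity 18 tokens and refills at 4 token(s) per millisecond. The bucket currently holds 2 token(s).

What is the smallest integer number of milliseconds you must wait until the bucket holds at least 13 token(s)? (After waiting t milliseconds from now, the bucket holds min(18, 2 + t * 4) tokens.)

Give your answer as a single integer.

Need 2 + t * 4 >= 13, so t >= 11/4.
Smallest integer t = ceil(11/4) = 3.

Answer: 3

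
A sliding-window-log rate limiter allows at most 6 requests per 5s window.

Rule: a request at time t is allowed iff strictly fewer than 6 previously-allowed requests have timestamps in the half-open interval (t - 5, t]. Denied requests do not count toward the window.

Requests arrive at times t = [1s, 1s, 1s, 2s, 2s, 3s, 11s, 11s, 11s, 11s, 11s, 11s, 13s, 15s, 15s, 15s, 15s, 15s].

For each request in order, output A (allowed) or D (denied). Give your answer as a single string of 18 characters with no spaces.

Answer: AAAAAAAAAAAADDDDDD

Derivation:
Tracking allowed requests in the window:
  req#1 t=1s: ALLOW
  req#2 t=1s: ALLOW
  req#3 t=1s: ALLOW
  req#4 t=2s: ALLOW
  req#5 t=2s: ALLOW
  req#6 t=3s: ALLOW
  req#7 t=11s: ALLOW
  req#8 t=11s: ALLOW
  req#9 t=11s: ALLOW
  req#10 t=11s: ALLOW
  req#11 t=11s: ALLOW
  req#12 t=11s: ALLOW
  req#13 t=13s: DENY
  req#14 t=15s: DENY
  req#15 t=15s: DENY
  req#16 t=15s: DENY
  req#17 t=15s: DENY
  req#18 t=15s: DENY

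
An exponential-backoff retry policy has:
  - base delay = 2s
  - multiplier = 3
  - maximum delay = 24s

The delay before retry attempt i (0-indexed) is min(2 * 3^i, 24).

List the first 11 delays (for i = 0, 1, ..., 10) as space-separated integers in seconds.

Answer: 2 6 18 24 24 24 24 24 24 24 24

Derivation:
Computing each delay:
  i=0: min(2*3^0, 24) = 2
  i=1: min(2*3^1, 24) = 6
  i=2: min(2*3^2, 24) = 18
  i=3: min(2*3^3, 24) = 24
  i=4: min(2*3^4, 24) = 24
  i=5: min(2*3^5, 24) = 24
  i=6: min(2*3^6, 24) = 24
  i=7: min(2*3^7, 24) = 24
  i=8: min(2*3^8, 24) = 24
  i=9: min(2*3^9, 24) = 24
  i=10: min(2*3^10, 24) = 24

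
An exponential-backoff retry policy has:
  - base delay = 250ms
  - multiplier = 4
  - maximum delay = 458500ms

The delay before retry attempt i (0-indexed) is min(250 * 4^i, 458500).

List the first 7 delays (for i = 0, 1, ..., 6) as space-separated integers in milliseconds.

Answer: 250 1000 4000 16000 64000 256000 458500

Derivation:
Computing each delay:
  i=0: min(250*4^0, 458500) = 250
  i=1: min(250*4^1, 458500) = 1000
  i=2: min(250*4^2, 458500) = 4000
  i=3: min(250*4^3, 458500) = 16000
  i=4: min(250*4^4, 458500) = 64000
  i=5: min(250*4^5, 458500) = 256000
  i=6: min(250*4^6, 458500) = 458500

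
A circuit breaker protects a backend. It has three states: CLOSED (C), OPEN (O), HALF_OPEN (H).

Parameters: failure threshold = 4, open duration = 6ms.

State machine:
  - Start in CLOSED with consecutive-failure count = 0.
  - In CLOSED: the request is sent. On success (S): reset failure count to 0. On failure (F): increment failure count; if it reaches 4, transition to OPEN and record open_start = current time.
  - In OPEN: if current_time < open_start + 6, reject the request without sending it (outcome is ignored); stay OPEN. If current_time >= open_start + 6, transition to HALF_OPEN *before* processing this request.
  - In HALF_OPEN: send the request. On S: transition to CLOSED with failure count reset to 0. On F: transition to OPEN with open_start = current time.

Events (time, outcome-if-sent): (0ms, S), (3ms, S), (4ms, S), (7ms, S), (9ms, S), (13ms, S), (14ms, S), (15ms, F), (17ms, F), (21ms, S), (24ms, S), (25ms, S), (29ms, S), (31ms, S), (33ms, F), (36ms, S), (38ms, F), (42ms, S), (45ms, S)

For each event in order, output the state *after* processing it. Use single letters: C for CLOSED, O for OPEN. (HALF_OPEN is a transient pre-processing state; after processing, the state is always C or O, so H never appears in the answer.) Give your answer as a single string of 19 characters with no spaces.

State after each event:
  event#1 t=0ms outcome=S: state=CLOSED
  event#2 t=3ms outcome=S: state=CLOSED
  event#3 t=4ms outcome=S: state=CLOSED
  event#4 t=7ms outcome=S: state=CLOSED
  event#5 t=9ms outcome=S: state=CLOSED
  event#6 t=13ms outcome=S: state=CLOSED
  event#7 t=14ms outcome=S: state=CLOSED
  event#8 t=15ms outcome=F: state=CLOSED
  event#9 t=17ms outcome=F: state=CLOSED
  event#10 t=21ms outcome=S: state=CLOSED
  event#11 t=24ms outcome=S: state=CLOSED
  event#12 t=25ms outcome=S: state=CLOSED
  event#13 t=29ms outcome=S: state=CLOSED
  event#14 t=31ms outcome=S: state=CLOSED
  event#15 t=33ms outcome=F: state=CLOSED
  event#16 t=36ms outcome=S: state=CLOSED
  event#17 t=38ms outcome=F: state=CLOSED
  event#18 t=42ms outcome=S: state=CLOSED
  event#19 t=45ms outcome=S: state=CLOSED

Answer: CCCCCCCCCCCCCCCCCCC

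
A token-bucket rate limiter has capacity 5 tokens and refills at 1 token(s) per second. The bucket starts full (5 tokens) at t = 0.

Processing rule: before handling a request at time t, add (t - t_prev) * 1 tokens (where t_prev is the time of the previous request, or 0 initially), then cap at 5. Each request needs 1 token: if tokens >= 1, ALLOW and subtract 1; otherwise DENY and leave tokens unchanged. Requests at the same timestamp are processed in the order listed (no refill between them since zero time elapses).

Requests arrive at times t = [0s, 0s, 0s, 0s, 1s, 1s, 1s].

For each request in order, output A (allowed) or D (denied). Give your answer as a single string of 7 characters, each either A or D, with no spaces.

Simulating step by step:
  req#1 t=0s: ALLOW
  req#2 t=0s: ALLOW
  req#3 t=0s: ALLOW
  req#4 t=0s: ALLOW
  req#5 t=1s: ALLOW
  req#6 t=1s: ALLOW
  req#7 t=1s: DENY

Answer: AAAAAAD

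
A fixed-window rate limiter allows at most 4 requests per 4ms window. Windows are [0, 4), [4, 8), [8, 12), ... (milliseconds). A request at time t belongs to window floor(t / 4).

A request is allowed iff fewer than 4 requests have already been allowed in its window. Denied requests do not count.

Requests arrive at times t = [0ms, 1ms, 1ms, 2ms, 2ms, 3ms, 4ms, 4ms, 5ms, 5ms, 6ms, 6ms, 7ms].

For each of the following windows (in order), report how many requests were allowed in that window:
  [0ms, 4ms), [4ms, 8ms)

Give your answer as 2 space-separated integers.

Answer: 4 4

Derivation:
Processing requests:
  req#1 t=0ms (window 0): ALLOW
  req#2 t=1ms (window 0): ALLOW
  req#3 t=1ms (window 0): ALLOW
  req#4 t=2ms (window 0): ALLOW
  req#5 t=2ms (window 0): DENY
  req#6 t=3ms (window 0): DENY
  req#7 t=4ms (window 1): ALLOW
  req#8 t=4ms (window 1): ALLOW
  req#9 t=5ms (window 1): ALLOW
  req#10 t=5ms (window 1): ALLOW
  req#11 t=6ms (window 1): DENY
  req#12 t=6ms (window 1): DENY
  req#13 t=7ms (window 1): DENY

Allowed counts by window: 4 4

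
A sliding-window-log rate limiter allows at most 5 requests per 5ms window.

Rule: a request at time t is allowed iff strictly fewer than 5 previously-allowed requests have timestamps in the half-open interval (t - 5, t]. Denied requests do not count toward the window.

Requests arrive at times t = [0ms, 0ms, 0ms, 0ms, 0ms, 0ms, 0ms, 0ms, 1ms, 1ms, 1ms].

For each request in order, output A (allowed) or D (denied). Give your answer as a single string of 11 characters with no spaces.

Answer: AAAAADDDDDD

Derivation:
Tracking allowed requests in the window:
  req#1 t=0ms: ALLOW
  req#2 t=0ms: ALLOW
  req#3 t=0ms: ALLOW
  req#4 t=0ms: ALLOW
  req#5 t=0ms: ALLOW
  req#6 t=0ms: DENY
  req#7 t=0ms: DENY
  req#8 t=0ms: DENY
  req#9 t=1ms: DENY
  req#10 t=1ms: DENY
  req#11 t=1ms: DENY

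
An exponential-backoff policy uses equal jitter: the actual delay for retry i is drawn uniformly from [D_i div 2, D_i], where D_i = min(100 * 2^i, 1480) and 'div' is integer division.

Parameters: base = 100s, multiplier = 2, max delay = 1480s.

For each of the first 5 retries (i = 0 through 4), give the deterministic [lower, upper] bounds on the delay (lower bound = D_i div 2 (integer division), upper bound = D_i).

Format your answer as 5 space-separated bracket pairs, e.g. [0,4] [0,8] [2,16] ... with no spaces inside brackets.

Answer: [50,100] [100,200] [200,400] [400,800] [740,1480]

Derivation:
Computing bounds per retry:
  i=0: D_i=min(100*2^0,1480)=100, bounds=[50,100]
  i=1: D_i=min(100*2^1,1480)=200, bounds=[100,200]
  i=2: D_i=min(100*2^2,1480)=400, bounds=[200,400]
  i=3: D_i=min(100*2^3,1480)=800, bounds=[400,800]
  i=4: D_i=min(100*2^4,1480)=1480, bounds=[740,1480]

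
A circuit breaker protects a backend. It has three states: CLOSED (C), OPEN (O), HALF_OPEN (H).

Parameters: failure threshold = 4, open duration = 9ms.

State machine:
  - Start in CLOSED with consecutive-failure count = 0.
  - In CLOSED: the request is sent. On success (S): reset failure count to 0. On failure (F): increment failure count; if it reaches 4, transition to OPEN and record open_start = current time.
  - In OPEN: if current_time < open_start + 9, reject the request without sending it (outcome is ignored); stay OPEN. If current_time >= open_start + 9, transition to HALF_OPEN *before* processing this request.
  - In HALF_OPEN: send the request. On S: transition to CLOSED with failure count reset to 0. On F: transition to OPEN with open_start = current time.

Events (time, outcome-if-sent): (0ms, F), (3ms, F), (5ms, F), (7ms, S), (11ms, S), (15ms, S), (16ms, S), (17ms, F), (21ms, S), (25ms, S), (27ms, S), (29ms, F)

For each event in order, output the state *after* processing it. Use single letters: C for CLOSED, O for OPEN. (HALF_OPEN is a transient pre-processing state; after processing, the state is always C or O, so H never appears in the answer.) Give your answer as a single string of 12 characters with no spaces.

Answer: CCCCCCCCCCCC

Derivation:
State after each event:
  event#1 t=0ms outcome=F: state=CLOSED
  event#2 t=3ms outcome=F: state=CLOSED
  event#3 t=5ms outcome=F: state=CLOSED
  event#4 t=7ms outcome=S: state=CLOSED
  event#5 t=11ms outcome=S: state=CLOSED
  event#6 t=15ms outcome=S: state=CLOSED
  event#7 t=16ms outcome=S: state=CLOSED
  event#8 t=17ms outcome=F: state=CLOSED
  event#9 t=21ms outcome=S: state=CLOSED
  event#10 t=25ms outcome=S: state=CLOSED
  event#11 t=27ms outcome=S: state=CLOSED
  event#12 t=29ms outcome=F: state=CLOSED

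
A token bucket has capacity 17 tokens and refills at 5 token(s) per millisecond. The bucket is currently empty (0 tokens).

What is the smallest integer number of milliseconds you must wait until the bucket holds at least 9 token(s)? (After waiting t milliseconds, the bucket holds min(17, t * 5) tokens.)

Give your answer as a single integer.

Need t * 5 >= 9, so t >= 9/5.
Smallest integer t = ceil(9/5) = 2.

Answer: 2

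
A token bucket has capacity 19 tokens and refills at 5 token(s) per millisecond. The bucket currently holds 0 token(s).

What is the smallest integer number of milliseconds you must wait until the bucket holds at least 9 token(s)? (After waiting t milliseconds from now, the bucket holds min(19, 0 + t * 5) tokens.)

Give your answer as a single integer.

Answer: 2

Derivation:
Need 0 + t * 5 >= 9, so t >= 9/5.
Smallest integer t = ceil(9/5) = 2.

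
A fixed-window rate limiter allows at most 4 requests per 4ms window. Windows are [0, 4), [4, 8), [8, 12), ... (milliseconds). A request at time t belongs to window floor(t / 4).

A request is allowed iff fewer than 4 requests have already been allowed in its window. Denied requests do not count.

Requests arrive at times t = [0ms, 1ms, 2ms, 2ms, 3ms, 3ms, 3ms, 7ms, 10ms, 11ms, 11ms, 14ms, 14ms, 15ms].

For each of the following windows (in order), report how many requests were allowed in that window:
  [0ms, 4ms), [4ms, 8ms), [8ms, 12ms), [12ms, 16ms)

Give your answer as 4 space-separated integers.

Processing requests:
  req#1 t=0ms (window 0): ALLOW
  req#2 t=1ms (window 0): ALLOW
  req#3 t=2ms (window 0): ALLOW
  req#4 t=2ms (window 0): ALLOW
  req#5 t=3ms (window 0): DENY
  req#6 t=3ms (window 0): DENY
  req#7 t=3ms (window 0): DENY
  req#8 t=7ms (window 1): ALLOW
  req#9 t=10ms (window 2): ALLOW
  req#10 t=11ms (window 2): ALLOW
  req#11 t=11ms (window 2): ALLOW
  req#12 t=14ms (window 3): ALLOW
  req#13 t=14ms (window 3): ALLOW
  req#14 t=15ms (window 3): ALLOW

Allowed counts by window: 4 1 3 3

Answer: 4 1 3 3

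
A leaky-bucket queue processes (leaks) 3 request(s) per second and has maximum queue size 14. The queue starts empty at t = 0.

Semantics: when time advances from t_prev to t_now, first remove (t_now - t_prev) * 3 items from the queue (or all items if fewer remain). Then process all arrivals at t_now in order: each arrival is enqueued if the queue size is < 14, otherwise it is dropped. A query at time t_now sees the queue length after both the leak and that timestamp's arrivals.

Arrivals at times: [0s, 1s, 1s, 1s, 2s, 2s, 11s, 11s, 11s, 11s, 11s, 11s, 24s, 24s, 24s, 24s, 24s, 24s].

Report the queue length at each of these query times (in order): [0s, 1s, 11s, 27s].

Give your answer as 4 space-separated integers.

Answer: 1 3 6 0

Derivation:
Queue lengths at query times:
  query t=0s: backlog = 1
  query t=1s: backlog = 3
  query t=11s: backlog = 6
  query t=27s: backlog = 0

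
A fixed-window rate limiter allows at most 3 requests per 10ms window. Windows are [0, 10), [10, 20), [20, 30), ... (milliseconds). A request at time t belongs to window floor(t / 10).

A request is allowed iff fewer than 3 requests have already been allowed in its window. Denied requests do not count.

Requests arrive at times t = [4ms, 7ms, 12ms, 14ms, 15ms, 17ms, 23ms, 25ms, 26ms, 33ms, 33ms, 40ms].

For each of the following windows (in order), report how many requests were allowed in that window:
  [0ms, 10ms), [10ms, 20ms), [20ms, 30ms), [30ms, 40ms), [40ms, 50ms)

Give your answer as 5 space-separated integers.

Processing requests:
  req#1 t=4ms (window 0): ALLOW
  req#2 t=7ms (window 0): ALLOW
  req#3 t=12ms (window 1): ALLOW
  req#4 t=14ms (window 1): ALLOW
  req#5 t=15ms (window 1): ALLOW
  req#6 t=17ms (window 1): DENY
  req#7 t=23ms (window 2): ALLOW
  req#8 t=25ms (window 2): ALLOW
  req#9 t=26ms (window 2): ALLOW
  req#10 t=33ms (window 3): ALLOW
  req#11 t=33ms (window 3): ALLOW
  req#12 t=40ms (window 4): ALLOW

Allowed counts by window: 2 3 3 2 1

Answer: 2 3 3 2 1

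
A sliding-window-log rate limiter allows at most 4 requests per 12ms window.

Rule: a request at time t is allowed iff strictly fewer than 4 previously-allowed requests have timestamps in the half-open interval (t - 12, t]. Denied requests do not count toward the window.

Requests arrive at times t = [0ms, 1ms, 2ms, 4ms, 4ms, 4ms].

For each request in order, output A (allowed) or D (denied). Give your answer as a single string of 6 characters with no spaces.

Tracking allowed requests in the window:
  req#1 t=0ms: ALLOW
  req#2 t=1ms: ALLOW
  req#3 t=2ms: ALLOW
  req#4 t=4ms: ALLOW
  req#5 t=4ms: DENY
  req#6 t=4ms: DENY

Answer: AAAADD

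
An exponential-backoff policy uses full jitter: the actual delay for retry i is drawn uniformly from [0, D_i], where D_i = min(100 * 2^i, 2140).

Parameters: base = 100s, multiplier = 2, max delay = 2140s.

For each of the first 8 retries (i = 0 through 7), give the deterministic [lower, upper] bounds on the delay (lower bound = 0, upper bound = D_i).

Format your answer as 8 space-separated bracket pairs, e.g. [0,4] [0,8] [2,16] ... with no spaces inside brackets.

Answer: [0,100] [0,200] [0,400] [0,800] [0,1600] [0,2140] [0,2140] [0,2140]

Derivation:
Computing bounds per retry:
  i=0: D_i=min(100*2^0,2140)=100, bounds=[0,100]
  i=1: D_i=min(100*2^1,2140)=200, bounds=[0,200]
  i=2: D_i=min(100*2^2,2140)=400, bounds=[0,400]
  i=3: D_i=min(100*2^3,2140)=800, bounds=[0,800]
  i=4: D_i=min(100*2^4,2140)=1600, bounds=[0,1600]
  i=5: D_i=min(100*2^5,2140)=2140, bounds=[0,2140]
  i=6: D_i=min(100*2^6,2140)=2140, bounds=[0,2140]
  i=7: D_i=min(100*2^7,2140)=2140, bounds=[0,2140]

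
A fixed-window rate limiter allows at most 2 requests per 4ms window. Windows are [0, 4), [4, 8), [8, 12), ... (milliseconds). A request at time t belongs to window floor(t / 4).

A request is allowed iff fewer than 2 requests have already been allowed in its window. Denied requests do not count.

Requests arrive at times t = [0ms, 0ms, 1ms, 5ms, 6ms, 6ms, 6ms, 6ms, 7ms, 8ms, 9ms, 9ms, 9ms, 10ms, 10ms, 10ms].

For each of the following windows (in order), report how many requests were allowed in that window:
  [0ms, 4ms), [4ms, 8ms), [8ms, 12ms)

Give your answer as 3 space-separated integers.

Answer: 2 2 2

Derivation:
Processing requests:
  req#1 t=0ms (window 0): ALLOW
  req#2 t=0ms (window 0): ALLOW
  req#3 t=1ms (window 0): DENY
  req#4 t=5ms (window 1): ALLOW
  req#5 t=6ms (window 1): ALLOW
  req#6 t=6ms (window 1): DENY
  req#7 t=6ms (window 1): DENY
  req#8 t=6ms (window 1): DENY
  req#9 t=7ms (window 1): DENY
  req#10 t=8ms (window 2): ALLOW
  req#11 t=9ms (window 2): ALLOW
  req#12 t=9ms (window 2): DENY
  req#13 t=9ms (window 2): DENY
  req#14 t=10ms (window 2): DENY
  req#15 t=10ms (window 2): DENY
  req#16 t=10ms (window 2): DENY

Allowed counts by window: 2 2 2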